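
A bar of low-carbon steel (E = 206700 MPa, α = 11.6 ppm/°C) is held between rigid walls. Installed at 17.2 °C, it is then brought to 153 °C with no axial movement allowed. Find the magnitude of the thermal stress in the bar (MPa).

E = 206700 MPa = 206.7 GPa.
ΔT = 135.8 K. Constrained thermal stress σ = E·α·ΔT = 206.7×10³ MPa × 11.6×10⁻⁶ × 135.8 = 326 MPa (compressive).

326 MPa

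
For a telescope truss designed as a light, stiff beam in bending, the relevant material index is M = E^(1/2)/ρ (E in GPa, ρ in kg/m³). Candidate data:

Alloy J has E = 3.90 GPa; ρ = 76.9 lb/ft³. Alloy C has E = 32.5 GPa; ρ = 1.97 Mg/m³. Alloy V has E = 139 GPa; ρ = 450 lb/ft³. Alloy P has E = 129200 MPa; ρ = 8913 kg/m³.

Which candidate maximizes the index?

alloy C

In SI units:
  alloy J: E = 3.900 GPa, ρ = 1232 kg/m³
  alloy C: E = 32.50 GPa, ρ = 1970 kg/m³
  alloy V: E = 139.0 GPa, ρ = 7208 kg/m³
  alloy P: E = 129.2 GPa, ρ = 8913 kg/m³
  alloy C: M = 2.89×10⁻³
  alloy V: M = 1.64×10⁻³
  alloy J: M = 1.60×10⁻³
  alloy P: M = 1.28×10⁻³
The maximum is for alloy C.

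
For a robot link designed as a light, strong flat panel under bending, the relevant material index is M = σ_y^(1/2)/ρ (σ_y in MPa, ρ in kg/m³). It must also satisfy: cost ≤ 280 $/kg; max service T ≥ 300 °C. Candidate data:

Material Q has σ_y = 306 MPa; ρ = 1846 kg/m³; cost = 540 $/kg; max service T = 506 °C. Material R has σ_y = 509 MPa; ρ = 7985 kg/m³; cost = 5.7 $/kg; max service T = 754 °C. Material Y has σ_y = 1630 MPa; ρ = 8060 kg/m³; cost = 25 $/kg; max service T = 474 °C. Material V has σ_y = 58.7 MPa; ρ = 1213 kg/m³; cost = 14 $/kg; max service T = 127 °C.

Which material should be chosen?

material Y

Screen on constraints: cost ≤ 280 $/kg; max service T ≥ 300 °C. Survivors: material R, material Y.
Evaluate M for each candidate:
  material Y: M = 5.01×10⁻³
  material R: M = 2.83×10⁻³
The maximum is for material Y.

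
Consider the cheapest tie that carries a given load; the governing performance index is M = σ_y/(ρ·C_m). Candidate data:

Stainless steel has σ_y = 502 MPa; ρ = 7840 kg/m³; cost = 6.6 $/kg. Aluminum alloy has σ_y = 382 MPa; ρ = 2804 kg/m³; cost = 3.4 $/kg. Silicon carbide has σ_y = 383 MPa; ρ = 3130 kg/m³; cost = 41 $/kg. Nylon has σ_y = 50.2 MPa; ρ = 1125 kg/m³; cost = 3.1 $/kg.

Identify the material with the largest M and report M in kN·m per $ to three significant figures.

aluminum alloy, M = 40.1 kN·m per $

Computing M directly (units already consistent):
  aluminum alloy: M = 40.1 kN·m per $
  nylon: M = 14.4 kN·m per $
  stainless steel: M = 9.70 kN·m per $
  silicon carbide: M = 2.98 kN·m per $
Aluminum alloy has the largest M.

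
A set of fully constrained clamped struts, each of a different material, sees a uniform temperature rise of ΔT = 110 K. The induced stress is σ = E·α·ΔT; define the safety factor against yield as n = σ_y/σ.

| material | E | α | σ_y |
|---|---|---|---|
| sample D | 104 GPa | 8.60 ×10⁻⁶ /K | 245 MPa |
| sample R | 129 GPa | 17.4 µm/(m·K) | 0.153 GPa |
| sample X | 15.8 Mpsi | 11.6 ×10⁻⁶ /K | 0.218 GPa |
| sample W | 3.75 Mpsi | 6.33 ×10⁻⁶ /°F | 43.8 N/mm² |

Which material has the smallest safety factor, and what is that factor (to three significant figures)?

sample R, n = 0.620

Converting E to GPa, α to ×10⁻⁶/K, σ_y to MPa, then σ and n for each:
  sample D: E = 104.0, α = 8.60, σ_y = 245.0 → σ = 98.4 MPa, n = 2.49
  sample R: E = 129.0, α = 17.4, σ_y = 153.0 → σ = 247 MPa, n = 0.620
  sample X: E = 108.9, α = 11.6, σ_y = 218.0 → σ = 139 MPa, n = 1.57
  sample W: E = 25.86, α = 11.4, σ_y = 43.80 → σ = 32.4 MPa, n = 1.35
Smallest n: sample R with n = 0.620.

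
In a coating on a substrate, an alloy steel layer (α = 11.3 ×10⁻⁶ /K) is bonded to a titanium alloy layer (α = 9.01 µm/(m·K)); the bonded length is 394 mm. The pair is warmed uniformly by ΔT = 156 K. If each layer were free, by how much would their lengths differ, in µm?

Δα = |11.3 − 9.01|×10⁻⁶/K = 2.29×10⁻⁶/K.
ΔL_mismatch = Δα·L·ΔT = 2.29×10⁻⁶ × 394.0 mm × 156.0 K = 141 µm.

141 µm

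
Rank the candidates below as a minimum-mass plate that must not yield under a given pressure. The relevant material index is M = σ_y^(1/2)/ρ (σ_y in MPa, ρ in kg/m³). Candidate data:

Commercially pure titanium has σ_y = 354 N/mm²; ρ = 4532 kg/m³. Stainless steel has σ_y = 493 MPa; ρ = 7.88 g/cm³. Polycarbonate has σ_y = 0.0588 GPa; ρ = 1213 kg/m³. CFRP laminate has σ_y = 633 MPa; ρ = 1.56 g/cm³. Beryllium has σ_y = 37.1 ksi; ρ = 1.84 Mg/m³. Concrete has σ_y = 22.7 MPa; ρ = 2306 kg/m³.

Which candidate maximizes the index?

Putting every candidate on a common basis:
  commercially pure titanium: σ_y = 354.0 MPa, ρ = 4532 kg/m³
  stainless steel: σ_y = 493.0 MPa, ρ = 7880 kg/m³
  polycarbonate: σ_y = 58.80 MPa, ρ = 1213 kg/m³
  CFRP laminate: σ_y = 633.0 MPa, ρ = 1560 kg/m³
  beryllium: σ_y = 255.8 MPa, ρ = 1840 kg/m³
  concrete: σ_y = 22.70 MPa, ρ = 2306 kg/m³
  CFRP laminate: M = 16.1×10⁻³
  beryllium: M = 8.69×10⁻³
  polycarbonate: M = 6.32×10⁻³
  commercially pure titanium: M = 4.15×10⁻³
  stainless steel: M = 2.82×10⁻³
  concrete: M = 2.07×10⁻³
The maximum is for CFRP laminate.

CFRP laminate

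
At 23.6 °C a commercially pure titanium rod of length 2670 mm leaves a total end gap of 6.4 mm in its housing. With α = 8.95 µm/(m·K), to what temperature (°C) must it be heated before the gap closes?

291 °C

α·L₀·ΔT = 6.4 mm ⇒ ΔT = 6.4 / (8.95×10⁻⁶ × 2670.0) = 267.8 K.
T = 23.6 + 267.8 = 291.4 °C.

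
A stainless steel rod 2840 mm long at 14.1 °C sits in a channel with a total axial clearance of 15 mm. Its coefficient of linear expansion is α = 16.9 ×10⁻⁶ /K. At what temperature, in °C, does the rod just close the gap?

327 °C

α·L₀·ΔT = 15.0 mm ⇒ ΔT = 15.0 / (16.9×10⁻⁶ × 2840.0) = 312.5 K.
T = 14.1 + 312.5 = 326.6 °C.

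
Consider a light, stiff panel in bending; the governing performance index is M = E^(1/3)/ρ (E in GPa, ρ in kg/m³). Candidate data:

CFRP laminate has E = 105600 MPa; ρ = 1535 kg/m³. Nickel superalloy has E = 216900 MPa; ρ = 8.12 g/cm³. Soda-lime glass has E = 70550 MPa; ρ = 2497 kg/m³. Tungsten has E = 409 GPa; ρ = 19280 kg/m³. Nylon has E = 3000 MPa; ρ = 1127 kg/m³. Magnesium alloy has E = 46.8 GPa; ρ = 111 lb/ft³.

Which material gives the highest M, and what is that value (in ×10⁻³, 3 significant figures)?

CFRP laminate, M = 3.08×10⁻³

In SI units:
  CFRP laminate: E = 105.6 GPa, ρ = 1535 kg/m³
  nickel superalloy: E = 216.9 GPa, ρ = 8120 kg/m³
  soda-lime glass: E = 70.55 GPa, ρ = 2497 kg/m³
  tungsten: E = 409.0 GPa, ρ = 19280 kg/m³
  nylon: E = 3.000 GPa, ρ = 1127 kg/m³
  magnesium alloy: E = 46.80 GPa, ρ = 1778 kg/m³
  CFRP laminate: M = 3.08×10⁻³
  magnesium alloy: M = 2.03×10⁻³
  soda-lime glass: M = 1.65×10⁻³
  nylon: M = 1.28×10⁻³
  nickel superalloy: M = 0.740×10⁻³
  tungsten: M = 0.385×10⁻³
Highest index: CFRP laminate.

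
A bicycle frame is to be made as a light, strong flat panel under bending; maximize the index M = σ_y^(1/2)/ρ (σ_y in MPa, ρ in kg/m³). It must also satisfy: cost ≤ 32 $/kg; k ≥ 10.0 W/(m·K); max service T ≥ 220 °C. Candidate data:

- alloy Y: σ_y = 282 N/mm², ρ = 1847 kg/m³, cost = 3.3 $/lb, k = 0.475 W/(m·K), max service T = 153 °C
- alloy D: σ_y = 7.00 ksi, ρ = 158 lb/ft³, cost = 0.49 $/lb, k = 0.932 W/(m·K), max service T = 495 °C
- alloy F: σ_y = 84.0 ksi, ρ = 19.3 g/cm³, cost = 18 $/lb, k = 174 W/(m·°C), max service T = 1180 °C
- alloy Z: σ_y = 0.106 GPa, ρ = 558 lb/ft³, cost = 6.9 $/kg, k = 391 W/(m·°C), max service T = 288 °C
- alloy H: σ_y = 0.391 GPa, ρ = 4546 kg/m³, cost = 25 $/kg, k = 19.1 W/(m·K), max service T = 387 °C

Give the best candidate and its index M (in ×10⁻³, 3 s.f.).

Screen on constraints: cost ≤ 32 $/kg; k ≥ 10.0 W/(m·K); max service T ≥ 220 °C. Survivors: alloy Z, alloy H.
Normalizing units and computing the index:
  alloy Z: σ_y = 106.0 MPa, ρ = 8938 kg/m³
  alloy H: σ_y = 391.0 MPa, ρ = 4546 kg/m³
  alloy H: M = 4.35×10⁻³
  alloy Z: M = 1.15×10⁻³
Alloy H has the largest M.

alloy H, M = 4.35×10⁻³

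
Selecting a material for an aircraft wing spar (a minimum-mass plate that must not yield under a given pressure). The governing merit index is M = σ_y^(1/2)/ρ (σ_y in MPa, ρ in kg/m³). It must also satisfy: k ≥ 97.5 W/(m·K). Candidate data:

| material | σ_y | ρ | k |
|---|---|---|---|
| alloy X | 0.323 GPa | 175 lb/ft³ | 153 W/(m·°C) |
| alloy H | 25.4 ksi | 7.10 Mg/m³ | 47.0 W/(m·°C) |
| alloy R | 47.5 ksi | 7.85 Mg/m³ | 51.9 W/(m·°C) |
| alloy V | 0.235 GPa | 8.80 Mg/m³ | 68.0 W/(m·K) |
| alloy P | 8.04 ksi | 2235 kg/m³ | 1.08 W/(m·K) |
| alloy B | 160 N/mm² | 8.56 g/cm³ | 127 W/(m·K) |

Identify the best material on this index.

Screen on constraints: k ≥ 97.5 W/(m·K). Survivors: alloy X, alloy B.
Normalizing units and computing the index:
  alloy X: σ_y = 323.0 MPa, ρ = 2803 kg/m³
  alloy B: σ_y = 160.0 MPa, ρ = 8560 kg/m³
  alloy X: M = 6.41×10⁻³
  alloy B: M = 1.48×10⁻³
Alloy X ranks first.

alloy X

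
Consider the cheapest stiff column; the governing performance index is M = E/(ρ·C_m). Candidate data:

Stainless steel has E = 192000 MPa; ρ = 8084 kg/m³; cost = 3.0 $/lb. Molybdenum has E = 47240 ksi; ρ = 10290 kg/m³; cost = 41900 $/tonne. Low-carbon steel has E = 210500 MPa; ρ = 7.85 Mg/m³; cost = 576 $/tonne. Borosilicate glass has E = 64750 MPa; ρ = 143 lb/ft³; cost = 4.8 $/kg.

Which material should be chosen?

low-carbon steel

Putting every candidate on a common basis:
  stainless steel: E = 192.0 GPa, ρ = 8084 kg/m³, cost = 6.614 $/kg
  molybdenum: E = 325.7 GPa, ρ = 10290 kg/m³, cost = 41.90 $/kg
  low-carbon steel: E = 210.5 GPa, ρ = 7850 kg/m³, cost = 0.5760 $/kg
  borosilicate glass: E = 64.75 GPa, ρ = 2291 kg/m³, cost = 4.800 $/kg
  low-carbon steel: M = 46.6 MN·m per $
  borosilicate glass: M = 5.89 MN·m per $
  stainless steel: M = 3.59 MN·m per $
  molybdenum: M = 0.755 MN·m per $
Low-carbon steel ranks first.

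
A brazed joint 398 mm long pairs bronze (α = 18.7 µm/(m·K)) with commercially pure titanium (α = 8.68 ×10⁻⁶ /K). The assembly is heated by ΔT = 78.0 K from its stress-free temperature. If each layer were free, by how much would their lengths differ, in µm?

311 µm

Δα = |18.7 − 8.68|×10⁻⁶/K = 10.0×10⁻⁶/K.
ΔL_mismatch = Δα·L·ΔT = 10.0×10⁻⁶ × 398.0 mm × 78.0 K = 311 µm.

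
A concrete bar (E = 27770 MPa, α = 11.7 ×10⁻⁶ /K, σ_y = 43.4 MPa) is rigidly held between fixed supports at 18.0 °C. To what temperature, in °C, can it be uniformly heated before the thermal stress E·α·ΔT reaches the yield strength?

152 °C

E = 27770 MPa = 27.77 GPa.
E·α·ΔT = 43.40 MPa ⇒ ΔT = 43.40 / (27.77×10³ × 11.7×10⁻⁶) = 133.6 K.
T = 18.0 + 133.6 = 151.6 °C.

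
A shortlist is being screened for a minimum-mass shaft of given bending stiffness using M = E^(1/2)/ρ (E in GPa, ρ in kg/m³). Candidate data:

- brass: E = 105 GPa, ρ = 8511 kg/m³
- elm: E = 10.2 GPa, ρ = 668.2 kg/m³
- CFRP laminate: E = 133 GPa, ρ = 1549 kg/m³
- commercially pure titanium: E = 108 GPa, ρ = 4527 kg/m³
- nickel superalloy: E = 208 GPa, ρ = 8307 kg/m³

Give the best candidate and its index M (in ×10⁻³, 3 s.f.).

Per-candidate index values:
  CFRP laminate: M = 7.45×10⁻³
  elm: M = 4.78×10⁻³
  commercially pure titanium: M = 2.30×10⁻³
  nickel superalloy: M = 1.74×10⁻³
  brass: M = 1.20×10⁻³
CFRP laminate has the largest M.

CFRP laminate, M = 7.45×10⁻³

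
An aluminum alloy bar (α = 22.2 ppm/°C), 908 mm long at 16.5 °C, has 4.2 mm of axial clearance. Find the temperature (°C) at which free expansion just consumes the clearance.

α·L₀·ΔT = 4.2 mm ⇒ ΔT = 4.2 / (22.2×10⁻⁶ × 908.0) = 208.4 K.
T = 16.5 + 208.4 = 224.9 °C.

225 °C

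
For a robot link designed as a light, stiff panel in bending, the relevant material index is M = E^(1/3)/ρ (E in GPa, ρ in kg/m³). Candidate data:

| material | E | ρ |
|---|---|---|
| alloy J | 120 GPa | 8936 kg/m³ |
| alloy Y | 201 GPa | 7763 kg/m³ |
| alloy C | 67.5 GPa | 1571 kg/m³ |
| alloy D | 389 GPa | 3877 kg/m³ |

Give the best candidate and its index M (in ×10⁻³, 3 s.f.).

alloy C, M = 2.59×10⁻³

Computing M directly (units already consistent):
  alloy C: M = 2.59×10⁻³
  alloy D: M = 1.88×10⁻³
  alloy Y: M = 0.755×10⁻³
  alloy J: M = 0.552×10⁻³
Highest index: alloy C.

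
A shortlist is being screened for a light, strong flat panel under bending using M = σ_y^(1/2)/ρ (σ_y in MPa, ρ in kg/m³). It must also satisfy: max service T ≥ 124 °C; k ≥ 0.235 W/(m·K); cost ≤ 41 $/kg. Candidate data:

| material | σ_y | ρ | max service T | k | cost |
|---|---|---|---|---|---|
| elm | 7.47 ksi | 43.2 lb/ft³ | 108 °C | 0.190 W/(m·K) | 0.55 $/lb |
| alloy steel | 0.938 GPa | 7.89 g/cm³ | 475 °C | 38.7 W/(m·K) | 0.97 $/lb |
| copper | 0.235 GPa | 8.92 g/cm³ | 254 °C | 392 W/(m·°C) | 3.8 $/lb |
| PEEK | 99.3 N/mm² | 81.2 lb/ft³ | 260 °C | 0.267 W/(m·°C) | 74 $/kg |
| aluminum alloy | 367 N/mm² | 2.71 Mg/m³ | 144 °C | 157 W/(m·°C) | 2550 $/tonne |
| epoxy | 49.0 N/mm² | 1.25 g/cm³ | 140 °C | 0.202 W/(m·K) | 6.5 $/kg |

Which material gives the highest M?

Screen on constraints: max service T ≥ 124 °C; k ≥ 0.235 W/(m·K); cost ≤ 41 $/kg. Survivors: alloy steel, copper, aluminum alloy.
In SI units:
  alloy steel: σ_y = 938.0 MPa, ρ = 7890 kg/m³
  copper: σ_y = 235.0 MPa, ρ = 8920 kg/m³
  aluminum alloy: σ_y = 367.0 MPa, ρ = 2710 kg/m³
  aluminum alloy: M = 7.07×10⁻³
  alloy steel: M = 3.88×10⁻³
  copper: M = 1.72×10⁻³
Aluminum alloy has the largest M.

aluminum alloy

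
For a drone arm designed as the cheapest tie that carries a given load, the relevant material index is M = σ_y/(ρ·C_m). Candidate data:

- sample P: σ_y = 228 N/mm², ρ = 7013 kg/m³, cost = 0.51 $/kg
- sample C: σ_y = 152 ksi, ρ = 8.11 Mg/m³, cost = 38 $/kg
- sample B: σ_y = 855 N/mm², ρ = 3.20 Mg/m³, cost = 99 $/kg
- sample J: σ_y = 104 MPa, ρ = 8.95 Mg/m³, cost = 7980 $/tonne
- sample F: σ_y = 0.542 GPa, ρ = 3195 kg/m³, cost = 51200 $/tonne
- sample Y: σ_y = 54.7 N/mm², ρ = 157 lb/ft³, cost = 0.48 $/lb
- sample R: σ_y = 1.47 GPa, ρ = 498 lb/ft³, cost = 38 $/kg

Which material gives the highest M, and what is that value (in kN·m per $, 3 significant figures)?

In SI units:
  sample P: σ_y = 228.0 MPa, ρ = 7013 kg/m³, cost = 0.5100 $/kg
  sample C: σ_y = 1048 MPa, ρ = 8110 kg/m³, cost = 38.00 $/kg
  sample B: σ_y = 855.0 MPa, ρ = 3200 kg/m³, cost = 99.00 $/kg
  sample J: σ_y = 104.0 MPa, ρ = 8950 kg/m³, cost = 7.980 $/kg
  sample F: σ_y = 542.0 MPa, ρ = 3195 kg/m³, cost = 51.20 $/kg
  sample Y: σ_y = 54.70 MPa, ρ = 2515 kg/m³, cost = 1.058 $/kg
  sample R: σ_y = 1470 MPa, ρ = 7977 kg/m³, cost = 38.00 $/kg
  sample P: M = 63.7 kN·m per $
  sample Y: M = 20.6 kN·m per $
  sample R: M = 4.85 kN·m per $
  sample C: M = 3.40 kN·m per $
  sample F: M = 3.31 kN·m per $
  sample B: M = 2.70 kN·m per $
  sample J: M = 1.46 kN·m per $
Highest index: sample P.

sample P, M = 63.7 kN·m per $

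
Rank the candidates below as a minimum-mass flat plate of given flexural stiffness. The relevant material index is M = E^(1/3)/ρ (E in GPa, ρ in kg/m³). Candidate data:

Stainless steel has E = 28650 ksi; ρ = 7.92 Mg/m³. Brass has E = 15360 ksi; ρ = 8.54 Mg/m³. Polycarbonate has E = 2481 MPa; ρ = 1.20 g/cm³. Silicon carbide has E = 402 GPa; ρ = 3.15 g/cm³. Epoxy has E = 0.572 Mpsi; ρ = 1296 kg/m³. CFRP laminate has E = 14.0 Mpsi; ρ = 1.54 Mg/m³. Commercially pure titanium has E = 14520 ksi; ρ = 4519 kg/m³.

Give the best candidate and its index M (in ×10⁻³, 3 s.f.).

Putting every candidate on a common basis:
  stainless steel: E = 197.5 GPa, ρ = 7920 kg/m³
  brass: E = 105.9 GPa, ρ = 8540 kg/m³
  polycarbonate: E = 2.481 GPa, ρ = 1200 kg/m³
  silicon carbide: E = 402.0 GPa, ρ = 3150 kg/m³
  epoxy: E = 3.944 GPa, ρ = 1296 kg/m³
  CFRP laminate: E = 96.53 GPa, ρ = 1540 kg/m³
  commercially pure titanium: E = 100.1 GPa, ρ = 4519 kg/m³
  CFRP laminate: M = 2.98×10⁻³
  silicon carbide: M = 2.34×10⁻³
  epoxy: M = 1.22×10⁻³
  polycarbonate: M = 1.13×10⁻³
  commercially pure titanium: M = 1.03×10⁻³
  stainless steel: M = 0.735×10⁻³
  brass: M = 0.554×10⁻³
CFRP laminate ranks first.

CFRP laminate, M = 2.98×10⁻³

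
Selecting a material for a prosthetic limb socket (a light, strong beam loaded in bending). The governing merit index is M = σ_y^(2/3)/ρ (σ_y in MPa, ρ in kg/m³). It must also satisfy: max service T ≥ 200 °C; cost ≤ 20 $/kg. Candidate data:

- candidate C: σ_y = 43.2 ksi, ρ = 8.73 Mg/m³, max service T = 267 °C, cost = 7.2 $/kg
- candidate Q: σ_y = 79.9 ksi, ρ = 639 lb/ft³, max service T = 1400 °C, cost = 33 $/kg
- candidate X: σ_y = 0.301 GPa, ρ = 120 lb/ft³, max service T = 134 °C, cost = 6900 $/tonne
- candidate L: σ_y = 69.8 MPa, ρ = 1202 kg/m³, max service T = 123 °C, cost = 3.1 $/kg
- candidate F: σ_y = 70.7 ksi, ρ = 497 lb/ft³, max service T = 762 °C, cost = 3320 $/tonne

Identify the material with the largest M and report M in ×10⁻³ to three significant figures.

candidate F, M = 7.78×10⁻³

Screen on constraints: max service T ≥ 200 °C; cost ≤ 20 $/kg. Survivors: candidate C, candidate F.
Normalizing units and computing the index:
  candidate C: σ_y = 297.9 MPa, ρ = 8730 kg/m³
  candidate F: σ_y = 487.5 MPa, ρ = 7961 kg/m³
  candidate F: M = 7.78×10⁻³
  candidate C: M = 5.11×10⁻³
The maximum is for candidate F.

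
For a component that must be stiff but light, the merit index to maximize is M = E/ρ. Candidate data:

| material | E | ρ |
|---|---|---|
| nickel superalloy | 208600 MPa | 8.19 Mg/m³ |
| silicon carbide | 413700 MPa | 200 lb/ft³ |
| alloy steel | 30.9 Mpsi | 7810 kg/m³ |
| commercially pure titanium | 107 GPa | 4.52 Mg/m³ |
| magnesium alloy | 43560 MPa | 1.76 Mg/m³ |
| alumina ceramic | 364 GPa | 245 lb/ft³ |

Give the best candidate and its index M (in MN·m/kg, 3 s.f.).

silicon carbide, M = 129 MN·m/kg

After converting to SI:
  nickel superalloy: E = 208.6 GPa, ρ = 8190 kg/m³
  silicon carbide: E = 413.7 GPa, ρ = 3204 kg/m³
  alloy steel: E = 213.0 GPa, ρ = 7810 kg/m³
  commercially pure titanium: E = 107.0 GPa, ρ = 4520 kg/m³
  magnesium alloy: E = 43.56 GPa, ρ = 1760 kg/m³
  alumina ceramic: E = 364.0 GPa, ρ = 3925 kg/m³
  silicon carbide: M = 129 MN·m/kg
  alumina ceramic: M = 92.8 MN·m/kg
  alloy steel: M = 27.3 MN·m/kg
  nickel superalloy: M = 25.5 MN·m/kg
  magnesium alloy: M = 24.8 MN·m/kg
  commercially pure titanium: M = 23.7 MN·m/kg
The maximum is for silicon carbide.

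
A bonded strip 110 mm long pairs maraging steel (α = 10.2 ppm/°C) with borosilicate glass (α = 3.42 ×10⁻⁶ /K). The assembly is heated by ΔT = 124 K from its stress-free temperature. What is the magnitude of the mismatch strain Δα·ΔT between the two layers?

Δα = |10.2 − 3.42|×10⁻⁶/K = 6.78×10⁻⁶/K.
Mismatch strain = Δα·ΔT = 6.78×10⁻⁶ × 124.0 = 8.41×10⁻⁴.

8.41×10⁻⁴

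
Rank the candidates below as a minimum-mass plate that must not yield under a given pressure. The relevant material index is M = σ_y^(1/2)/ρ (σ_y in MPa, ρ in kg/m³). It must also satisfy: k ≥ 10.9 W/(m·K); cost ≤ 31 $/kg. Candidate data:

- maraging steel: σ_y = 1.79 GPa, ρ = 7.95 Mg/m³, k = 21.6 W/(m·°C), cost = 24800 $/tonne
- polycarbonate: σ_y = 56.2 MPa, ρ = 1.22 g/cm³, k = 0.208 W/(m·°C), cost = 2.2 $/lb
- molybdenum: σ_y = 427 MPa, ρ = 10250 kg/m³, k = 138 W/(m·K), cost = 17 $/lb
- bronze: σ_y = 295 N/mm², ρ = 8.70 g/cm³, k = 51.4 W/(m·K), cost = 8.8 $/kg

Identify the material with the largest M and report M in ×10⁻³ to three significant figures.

maraging steel, M = 5.32×10⁻³

Screen on constraints: k ≥ 10.9 W/(m·K); cost ≤ 31 $/kg. Survivors: maraging steel, bronze.
After converting to SI:
  maraging steel: σ_y = 1790 MPa, ρ = 7950 kg/m³
  bronze: σ_y = 295.0 MPa, ρ = 8700 kg/m³
  maraging steel: M = 5.32×10⁻³
  bronze: M = 1.97×10⁻³
The maximum is for maraging steel.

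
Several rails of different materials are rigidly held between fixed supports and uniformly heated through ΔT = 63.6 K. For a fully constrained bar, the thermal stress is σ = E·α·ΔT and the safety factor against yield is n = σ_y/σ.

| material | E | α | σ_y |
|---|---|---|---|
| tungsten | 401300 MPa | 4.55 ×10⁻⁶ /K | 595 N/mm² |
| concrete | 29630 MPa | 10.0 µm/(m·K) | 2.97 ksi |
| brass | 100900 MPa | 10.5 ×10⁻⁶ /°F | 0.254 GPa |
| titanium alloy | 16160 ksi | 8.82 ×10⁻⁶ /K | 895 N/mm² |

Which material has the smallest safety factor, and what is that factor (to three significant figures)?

concrete, n = 1.09

In consistent units (E in GPa, α in ×10⁻⁶/K, σ_y in MPa):
  tungsten: E = 401.3, α = 4.55, σ_y = 595.0 → σ = 116 MPa, n = 5.12
  concrete: E = 29.63, α = 10.0, σ_y = 20.48 → σ = 18.8 MPa, n = 1.09
  brass: E = 100.9, α = 18.9, σ_y = 254.0 → σ = 121 MPa, n = 2.09
  titanium alloy: E = 111.4, α = 8.82, σ_y = 895.0 → σ = 62.5 MPa, n = 14.3
The minimum is concrete at n = 1.09.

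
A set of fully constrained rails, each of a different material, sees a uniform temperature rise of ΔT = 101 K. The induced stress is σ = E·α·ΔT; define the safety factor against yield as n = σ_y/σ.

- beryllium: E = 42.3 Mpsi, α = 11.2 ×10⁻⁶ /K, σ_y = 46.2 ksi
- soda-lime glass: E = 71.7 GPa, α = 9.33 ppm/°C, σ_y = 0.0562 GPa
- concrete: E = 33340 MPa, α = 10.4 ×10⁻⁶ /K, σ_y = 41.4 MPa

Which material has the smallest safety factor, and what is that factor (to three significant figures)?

soda-lime glass, n = 0.832

Converting E to GPa, α to ×10⁻⁶/K, σ_y to MPa, then σ and n for each:
  beryllium: E = 291.6, α = 11.2, σ_y = 318.5 → σ = 330 MPa, n = 0.966
  soda-lime glass: E = 71.70, α = 9.33, σ_y = 56.20 → σ = 67.6 MPa, n = 0.832
  concrete: E = 33.34, α = 10.4, σ_y = 41.40 → σ = 35.0 MPa, n = 1.18
Smallest n: soda-lime glass with n = 0.832.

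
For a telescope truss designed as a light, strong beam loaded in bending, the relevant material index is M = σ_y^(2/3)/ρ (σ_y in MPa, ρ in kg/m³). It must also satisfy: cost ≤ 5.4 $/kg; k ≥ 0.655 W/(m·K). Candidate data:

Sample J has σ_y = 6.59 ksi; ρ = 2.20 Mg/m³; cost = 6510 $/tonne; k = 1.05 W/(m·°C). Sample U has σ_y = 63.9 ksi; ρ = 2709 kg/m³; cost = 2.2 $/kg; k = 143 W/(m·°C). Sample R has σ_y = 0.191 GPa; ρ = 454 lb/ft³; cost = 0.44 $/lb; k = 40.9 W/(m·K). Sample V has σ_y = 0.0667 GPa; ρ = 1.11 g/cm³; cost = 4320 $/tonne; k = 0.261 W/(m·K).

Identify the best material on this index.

Screen on constraints: cost ≤ 5.4 $/kg; k ≥ 0.655 W/(m·K). Survivors: sample U, sample R.
Normalizing units and computing the index:
  sample U: σ_y = 440.6 MPa, ρ = 2709 kg/m³
  sample R: σ_y = 191.0 MPa, ρ = 7272 kg/m³
  sample U: M = 21.4×10⁻³
  sample R: M = 4.56×10⁻³
Sample U has the largest M.

sample U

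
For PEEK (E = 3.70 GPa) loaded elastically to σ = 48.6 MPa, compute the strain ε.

ε = σ/E = 48.6 / 3700 = 0.0131.

0.0131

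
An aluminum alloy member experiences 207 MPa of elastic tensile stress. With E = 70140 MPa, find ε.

2.95×10⁻³

E = 70140 MPa = 70.14 GPa = 70140 MPa.
ε = σ/E = 207 / 70140 = 2.95×10⁻³.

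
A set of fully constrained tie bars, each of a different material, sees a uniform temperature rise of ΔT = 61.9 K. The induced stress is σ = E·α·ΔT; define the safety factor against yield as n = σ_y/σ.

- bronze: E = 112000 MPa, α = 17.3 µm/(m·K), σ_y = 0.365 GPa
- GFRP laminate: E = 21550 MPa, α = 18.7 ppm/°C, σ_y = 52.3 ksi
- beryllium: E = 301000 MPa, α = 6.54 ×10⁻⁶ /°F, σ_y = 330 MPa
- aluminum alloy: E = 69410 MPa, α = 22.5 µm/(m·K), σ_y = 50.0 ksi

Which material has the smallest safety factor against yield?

In consistent units (E in GPa, α in ×10⁻⁶/K, σ_y in MPa):
  bronze: E = 112.0, α = 17.3, σ_y = 365.0 → σ = 120 MPa, n = 3.04
  GFRP laminate: E = 21.55, α = 18.7, σ_y = 360.6 → σ = 24.9 MPa, n = 14.5
  beryllium: E = 301.0, α = 11.8, σ_y = 330.0 → σ = 219 MPa, n = 1.50
  aluminum alloy: E = 69.41, α = 22.5, σ_y = 344.7 → σ = 96.7 MPa, n = 3.57
Beryllium has the lowest safety factor, n = 1.50.

beryllium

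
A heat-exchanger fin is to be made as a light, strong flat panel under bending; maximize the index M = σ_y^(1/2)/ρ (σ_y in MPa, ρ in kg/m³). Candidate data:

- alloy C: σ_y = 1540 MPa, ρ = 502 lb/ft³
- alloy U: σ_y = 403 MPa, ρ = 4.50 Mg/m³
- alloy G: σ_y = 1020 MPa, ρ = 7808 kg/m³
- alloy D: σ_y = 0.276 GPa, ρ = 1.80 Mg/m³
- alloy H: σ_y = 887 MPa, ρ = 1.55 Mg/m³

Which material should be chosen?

Normalizing units and computing the index:
  alloy C: σ_y = 1540 MPa, ρ = 8041 kg/m³
  alloy U: σ_y = 403.0 MPa, ρ = 4500 kg/m³
  alloy G: σ_y = 1020 MPa, ρ = 7808 kg/m³
  alloy D: σ_y = 276.0 MPa, ρ = 1800 kg/m³
  alloy H: σ_y = 887.0 MPa, ρ = 1550 kg/m³
  alloy H: M = 19.2×10⁻³
  alloy D: M = 9.23×10⁻³
  alloy C: M = 4.88×10⁻³
  alloy U: M = 4.46×10⁻³
  alloy G: M = 4.09×10⁻³
The maximum is for alloy H.

alloy H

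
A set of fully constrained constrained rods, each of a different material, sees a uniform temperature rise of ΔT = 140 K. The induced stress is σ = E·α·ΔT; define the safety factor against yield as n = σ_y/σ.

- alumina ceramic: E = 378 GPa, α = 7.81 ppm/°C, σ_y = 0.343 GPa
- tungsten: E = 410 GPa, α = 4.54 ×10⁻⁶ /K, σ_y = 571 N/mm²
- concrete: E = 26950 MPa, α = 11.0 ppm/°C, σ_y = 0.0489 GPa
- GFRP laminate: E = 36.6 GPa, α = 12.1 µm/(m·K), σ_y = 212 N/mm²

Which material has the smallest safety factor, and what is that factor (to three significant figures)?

alumina ceramic, n = 0.830

In consistent units (E in GPa, α in ×10⁻⁶/K, σ_y in MPa):
  alumina ceramic: E = 378.0, α = 7.81, σ_y = 343.0 → σ = 413 MPa, n = 0.830
  tungsten: E = 410.0, α = 4.54, σ_y = 571.0 → σ = 261 MPa, n = 2.19
  concrete: E = 26.95, α = 11.0, σ_y = 48.90 → σ = 41.5 MPa, n = 1.18
  GFRP laminate: E = 36.60, α = 12.1, σ_y = 212.0 → σ = 62.0 MPa, n = 3.42
Alumina ceramic has the lowest safety factor, n = 0.830.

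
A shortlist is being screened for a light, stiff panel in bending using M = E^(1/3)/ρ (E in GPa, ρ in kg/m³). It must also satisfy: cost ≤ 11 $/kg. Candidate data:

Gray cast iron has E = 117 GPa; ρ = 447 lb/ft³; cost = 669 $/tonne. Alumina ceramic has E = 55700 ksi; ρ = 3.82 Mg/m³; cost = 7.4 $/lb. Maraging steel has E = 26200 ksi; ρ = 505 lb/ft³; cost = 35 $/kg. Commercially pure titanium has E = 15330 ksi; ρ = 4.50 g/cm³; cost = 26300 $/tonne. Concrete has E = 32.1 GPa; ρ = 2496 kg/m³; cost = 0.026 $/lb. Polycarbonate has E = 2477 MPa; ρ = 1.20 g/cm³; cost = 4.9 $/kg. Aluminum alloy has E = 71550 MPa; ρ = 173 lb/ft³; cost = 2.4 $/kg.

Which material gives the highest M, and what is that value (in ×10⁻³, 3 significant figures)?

aluminum alloy, M = 1.50×10⁻³

Screen on constraints: cost ≤ 11 $/kg. Survivors: gray cast iron, concrete, polycarbonate, aluminum alloy.
Convert each candidate to consistent units, then evaluate M:
  gray cast iron: E = 117.0 GPa, ρ = 7160 kg/m³
  concrete: E = 32.10 GPa, ρ = 2496 kg/m³
  polycarbonate: E = 2.477 GPa, ρ = 1200 kg/m³
  aluminum alloy: E = 71.55 GPa, ρ = 2771 kg/m³
  aluminum alloy: M = 1.50×10⁻³
  concrete: M = 1.27×10⁻³
  polycarbonate: M = 1.13×10⁻³
  gray cast iron: M = 0.683×10⁻³
The maximum is for aluminum alloy.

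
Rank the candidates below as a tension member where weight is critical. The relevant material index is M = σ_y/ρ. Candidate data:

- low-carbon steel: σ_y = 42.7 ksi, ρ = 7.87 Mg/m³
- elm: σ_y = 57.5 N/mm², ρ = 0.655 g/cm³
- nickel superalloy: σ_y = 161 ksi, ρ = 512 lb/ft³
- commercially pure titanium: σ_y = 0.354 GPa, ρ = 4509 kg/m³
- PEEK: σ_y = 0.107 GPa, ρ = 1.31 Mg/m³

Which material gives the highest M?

After converting to SI:
  low-carbon steel: σ_y = 294.4 MPa, ρ = 7870 kg/m³
  elm: σ_y = 57.50 MPa, ρ = 655.0 kg/m³
  nickel superalloy: σ_y = 1110 MPa, ρ = 8201 kg/m³
  commercially pure titanium: σ_y = 354.0 MPa, ρ = 4509 kg/m³
  PEEK: σ_y = 107.0 MPa, ρ = 1310 kg/m³
  nickel superalloy: M = 135 kN·m/kg
  elm: M = 87.8 kN·m/kg
  PEEK: M = 81.7 kN·m/kg
  commercially pure titanium: M = 78.5 kN·m/kg
  low-carbon steel: M = 37.4 kN·m/kg
Highest index: nickel superalloy.

nickel superalloy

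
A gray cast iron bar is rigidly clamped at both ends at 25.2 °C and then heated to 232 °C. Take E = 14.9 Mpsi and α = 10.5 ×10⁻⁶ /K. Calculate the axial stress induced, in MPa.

E = 14.9 Mpsi = 102.7 GPa.
ΔT = 206.8 K. Constrained thermal stress σ = E·α·ΔT = 102.7×10³ MPa × 10.5×10⁻⁶ × 206.8 = 223 MPa (compressive).

223 MPa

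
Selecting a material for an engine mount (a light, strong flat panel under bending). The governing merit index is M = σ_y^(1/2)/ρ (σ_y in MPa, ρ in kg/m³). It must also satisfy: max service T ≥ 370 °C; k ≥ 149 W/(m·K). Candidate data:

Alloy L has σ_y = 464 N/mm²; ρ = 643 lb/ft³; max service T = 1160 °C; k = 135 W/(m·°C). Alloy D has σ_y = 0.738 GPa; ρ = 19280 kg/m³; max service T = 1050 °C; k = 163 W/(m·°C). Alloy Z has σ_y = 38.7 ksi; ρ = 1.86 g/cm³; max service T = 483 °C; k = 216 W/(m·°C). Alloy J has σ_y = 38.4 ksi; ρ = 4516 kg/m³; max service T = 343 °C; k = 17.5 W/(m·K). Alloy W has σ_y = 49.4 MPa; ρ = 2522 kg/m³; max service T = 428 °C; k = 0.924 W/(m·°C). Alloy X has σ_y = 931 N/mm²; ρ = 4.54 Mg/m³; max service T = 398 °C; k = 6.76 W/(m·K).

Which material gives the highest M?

Screen on constraints: max service T ≥ 370 °C; k ≥ 149 W/(m·K). Survivors: alloy D, alloy Z.
In SI units:
  alloy D: σ_y = 738.0 MPa, ρ = 19280 kg/m³
  alloy Z: σ_y = 266.8 MPa, ρ = 1860 kg/m³
  alloy Z: M = 8.78×10⁻³
  alloy D: M = 1.41×10⁻³
Alloy Z ranks first.

alloy Z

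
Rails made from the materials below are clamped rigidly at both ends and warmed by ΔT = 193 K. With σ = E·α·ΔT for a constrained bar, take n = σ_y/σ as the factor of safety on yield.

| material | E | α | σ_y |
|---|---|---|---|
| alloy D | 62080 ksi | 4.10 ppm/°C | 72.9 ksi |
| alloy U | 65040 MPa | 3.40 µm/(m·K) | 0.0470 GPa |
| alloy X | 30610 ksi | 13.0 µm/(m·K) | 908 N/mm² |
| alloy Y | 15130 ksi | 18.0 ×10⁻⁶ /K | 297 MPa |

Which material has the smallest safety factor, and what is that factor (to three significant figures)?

Per material, after unit conversion:
  alloy D: E = 428.0, α = 4.10, σ_y = 502.6 → σ = 339 MPa, n = 1.48
  alloy U: E = 65.04, α = 3.40, σ_y = 47.00 → σ = 42.7 MPa, n = 1.10
  alloy X: E = 211.0, α = 13.0, σ_y = 908.0 → σ = 530 MPa, n = 1.71
  alloy Y: E = 104.3, α = 18.0, σ_y = 297.0 → σ = 362 MPa, n = 0.820
Smallest n: alloy Y with n = 0.820.

alloy Y, n = 0.820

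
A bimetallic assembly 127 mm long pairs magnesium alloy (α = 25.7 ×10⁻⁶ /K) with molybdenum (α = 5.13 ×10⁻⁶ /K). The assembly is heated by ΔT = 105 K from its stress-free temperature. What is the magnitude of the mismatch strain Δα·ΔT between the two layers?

Δα = |25.7 − 5.13|×10⁻⁶/K = 20.6×10⁻⁶/K.
Mismatch strain = Δα·ΔT = 20.6×10⁻⁶ × 105.0 = 2.16×10⁻³.

2.16×10⁻³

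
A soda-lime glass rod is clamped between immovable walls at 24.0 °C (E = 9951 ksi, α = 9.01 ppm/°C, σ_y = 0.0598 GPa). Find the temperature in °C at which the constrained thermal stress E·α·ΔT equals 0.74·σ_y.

E = 9951 ksi = 68.61 GPa.
σ_y = 0.0598 GPa = 59.80 MPa.
E·α·ΔT = 44.25 MPa ⇒ ΔT = 44.25 / (68.61×10³ × 9.01×10⁻⁶) = 71.59 K.
T = 24.0 + 71.59 = 95.59 °C.

95.6 °C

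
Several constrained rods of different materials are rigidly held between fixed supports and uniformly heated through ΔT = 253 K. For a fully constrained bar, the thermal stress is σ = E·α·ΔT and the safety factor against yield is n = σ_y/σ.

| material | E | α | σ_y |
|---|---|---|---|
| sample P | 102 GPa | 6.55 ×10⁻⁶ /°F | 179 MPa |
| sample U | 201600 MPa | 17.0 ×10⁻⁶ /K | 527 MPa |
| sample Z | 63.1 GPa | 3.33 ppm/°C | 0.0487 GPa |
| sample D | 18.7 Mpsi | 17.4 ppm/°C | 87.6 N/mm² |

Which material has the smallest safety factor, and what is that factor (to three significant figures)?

sample D, n = 0.154

In consistent units (E in GPa, α in ×10⁻⁶/K, σ_y in MPa):
  sample P: E = 102.0, α = 11.8, σ_y = 179.0 → σ = 304 MPa, n = 0.588
  sample U: E = 201.6, α = 17.0, σ_y = 527.0 → σ = 867 MPa, n = 0.608
  sample Z: E = 63.10, α = 3.33, σ_y = 48.70 → σ = 53.2 MPa, n = 0.916
  sample D: E = 128.9, α = 17.4, σ_y = 87.60 → σ = 568 MPa, n = 0.154
Sample D has the lowest safety factor, n = 0.154.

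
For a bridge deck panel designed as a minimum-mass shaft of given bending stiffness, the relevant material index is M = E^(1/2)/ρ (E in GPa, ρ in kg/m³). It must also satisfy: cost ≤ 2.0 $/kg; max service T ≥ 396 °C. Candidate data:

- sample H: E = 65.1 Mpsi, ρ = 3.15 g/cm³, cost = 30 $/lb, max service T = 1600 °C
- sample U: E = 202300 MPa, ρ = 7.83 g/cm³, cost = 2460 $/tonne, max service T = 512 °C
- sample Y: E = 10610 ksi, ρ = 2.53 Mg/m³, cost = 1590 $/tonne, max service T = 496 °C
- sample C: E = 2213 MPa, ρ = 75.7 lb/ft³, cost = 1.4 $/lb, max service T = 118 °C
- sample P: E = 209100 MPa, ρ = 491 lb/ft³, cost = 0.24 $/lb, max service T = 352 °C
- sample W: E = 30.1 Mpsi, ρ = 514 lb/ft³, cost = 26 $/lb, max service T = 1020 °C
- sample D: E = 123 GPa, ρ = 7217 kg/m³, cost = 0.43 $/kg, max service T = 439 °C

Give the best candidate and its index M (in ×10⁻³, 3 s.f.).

sample Y, M = 3.38×10⁻³

Screen on constraints: cost ≤ 2.0 $/kg; max service T ≥ 396 °C. Survivors: sample Y, sample D.
Convert each candidate to consistent units, then evaluate M:
  sample Y: E = 73.15 GPa, ρ = 2530 kg/m³
  sample D: E = 123.0 GPa, ρ = 7217 kg/m³
  sample Y: M = 3.38×10⁻³
  sample D: M = 1.54×10⁻³
Sample Y ranks first.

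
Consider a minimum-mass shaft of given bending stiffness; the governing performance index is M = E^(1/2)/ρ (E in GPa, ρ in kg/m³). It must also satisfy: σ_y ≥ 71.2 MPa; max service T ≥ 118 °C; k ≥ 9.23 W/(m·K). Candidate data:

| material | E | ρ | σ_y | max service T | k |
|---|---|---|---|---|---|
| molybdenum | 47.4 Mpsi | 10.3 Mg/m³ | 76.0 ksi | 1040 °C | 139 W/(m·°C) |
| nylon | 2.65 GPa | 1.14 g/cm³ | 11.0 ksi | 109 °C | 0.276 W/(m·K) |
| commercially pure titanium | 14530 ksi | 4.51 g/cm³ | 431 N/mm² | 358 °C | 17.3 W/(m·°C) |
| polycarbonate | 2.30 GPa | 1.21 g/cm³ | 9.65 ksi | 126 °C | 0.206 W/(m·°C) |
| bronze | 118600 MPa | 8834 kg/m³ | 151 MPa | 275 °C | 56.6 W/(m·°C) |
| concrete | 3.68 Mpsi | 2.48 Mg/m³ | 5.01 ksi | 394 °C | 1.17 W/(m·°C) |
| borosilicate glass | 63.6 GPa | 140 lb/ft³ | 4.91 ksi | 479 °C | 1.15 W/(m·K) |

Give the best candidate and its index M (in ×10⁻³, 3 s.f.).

commercially pure titanium, M = 2.22×10⁻³

Screen on constraints: σ_y ≥ 71.2 MPa; max service T ≥ 118 °C; k ≥ 9.23 W/(m·K). Survivors: molybdenum, commercially pure titanium, bronze.
In SI units:
  molybdenum: E = 326.8 GPa, ρ = 10300 kg/m³
  commercially pure titanium: E = 100.2 GPa, ρ = 4510 kg/m³
  bronze: E = 118.6 GPa, ρ = 8834 kg/m³
  commercially pure titanium: M = 2.22×10⁻³
  molybdenum: M = 1.76×10⁻³
  bronze: M = 1.23×10⁻³
The maximum is for commercially pure titanium.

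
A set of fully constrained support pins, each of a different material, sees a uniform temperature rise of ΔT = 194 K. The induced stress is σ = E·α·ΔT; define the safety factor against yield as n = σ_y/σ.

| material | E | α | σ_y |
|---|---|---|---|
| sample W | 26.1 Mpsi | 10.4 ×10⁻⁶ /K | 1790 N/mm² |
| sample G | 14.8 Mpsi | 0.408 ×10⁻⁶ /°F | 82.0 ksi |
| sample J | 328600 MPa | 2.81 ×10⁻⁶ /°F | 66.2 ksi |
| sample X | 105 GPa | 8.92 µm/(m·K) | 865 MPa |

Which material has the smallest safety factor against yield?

sample J

In consistent units (E in GPa, α in ×10⁻⁶/K, σ_y in MPa):
  sample W: E = 180.0, α = 10.4, σ_y = 1790 → σ = 363 MPa, n = 4.93
  sample G: E = 102.0, α = 0.734, σ_y = 565.4 → σ = 14.5 MPa, n = 38.9
  sample J: E = 328.6, α = 5.06, σ_y = 456.4 → σ = 322 MPa, n = 1.42
  sample X: E = 105.0, α = 8.92, σ_y = 865.0 → σ = 182 MPa, n = 4.76
The minimum is sample J at n = 1.42.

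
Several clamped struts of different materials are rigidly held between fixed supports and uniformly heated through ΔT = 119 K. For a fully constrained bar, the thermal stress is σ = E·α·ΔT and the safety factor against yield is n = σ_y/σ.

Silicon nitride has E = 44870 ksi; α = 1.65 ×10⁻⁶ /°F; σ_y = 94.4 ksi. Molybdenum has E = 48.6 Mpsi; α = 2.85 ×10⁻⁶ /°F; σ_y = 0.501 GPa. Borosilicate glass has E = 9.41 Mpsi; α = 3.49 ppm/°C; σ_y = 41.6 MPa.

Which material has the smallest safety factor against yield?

borosilicate glass

With everything in SI (GPa, ×10⁻⁶/K, MPa):
  silicon nitride: E = 309.4, α = 2.97, σ_y = 650.9 → σ = 109 MPa, n = 5.95
  molybdenum: E = 335.1, α = 5.13, σ_y = 501.0 → σ = 205 MPa, n = 2.45
  borosilicate glass: E = 64.88, α = 3.49, σ_y = 41.60 → σ = 26.9 MPa, n = 1.54
Borosilicate glass has the lowest safety factor, n = 1.54.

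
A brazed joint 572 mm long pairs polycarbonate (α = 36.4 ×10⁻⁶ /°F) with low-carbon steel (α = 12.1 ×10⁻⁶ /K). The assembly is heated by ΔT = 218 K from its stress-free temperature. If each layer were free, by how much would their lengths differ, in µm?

6660 µm

polycarbonate: α = 36.4×10⁻⁶/°F × 9/5 = 65.5×10⁻⁶/K.
Δα = |65.5 − 12.1|×10⁻⁶/K = 53.4×10⁻⁶/K.
ΔL_mismatch = Δα·L·ΔT = 53.4×10⁻⁶ × 572.0 mm × 218.0 K = 6660 µm.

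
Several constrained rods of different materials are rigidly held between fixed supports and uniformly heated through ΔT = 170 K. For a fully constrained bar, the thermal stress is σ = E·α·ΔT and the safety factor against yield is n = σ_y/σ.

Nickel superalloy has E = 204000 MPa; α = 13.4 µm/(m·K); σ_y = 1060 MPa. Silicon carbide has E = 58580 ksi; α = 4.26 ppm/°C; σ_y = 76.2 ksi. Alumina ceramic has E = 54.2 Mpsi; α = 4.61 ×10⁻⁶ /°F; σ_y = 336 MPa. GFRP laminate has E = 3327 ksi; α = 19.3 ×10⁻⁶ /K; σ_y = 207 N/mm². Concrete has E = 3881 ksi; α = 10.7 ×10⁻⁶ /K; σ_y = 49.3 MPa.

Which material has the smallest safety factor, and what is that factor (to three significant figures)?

alumina ceramic, n = 0.637

In consistent units (E in GPa, α in ×10⁻⁶/K, σ_y in MPa):
  nickel superalloy: E = 204.0, α = 13.4, σ_y = 1060 → σ = 465 MPa, n = 2.28
  silicon carbide: E = 403.9, α = 4.26, σ_y = 525.4 → σ = 293 MPa, n = 1.80
  alumina ceramic: E = 373.7, α = 8.30, σ_y = 336.0 → σ = 527 MPa, n = 0.637
  GFRP laminate: E = 22.94, α = 19.3, σ_y = 207.0 → σ = 75.3 MPa, n = 2.75
  concrete: E = 26.76, α = 10.7, σ_y = 49.30 → σ = 48.7 MPa, n = 1.01
The minimum is alumina ceramic at n = 0.637.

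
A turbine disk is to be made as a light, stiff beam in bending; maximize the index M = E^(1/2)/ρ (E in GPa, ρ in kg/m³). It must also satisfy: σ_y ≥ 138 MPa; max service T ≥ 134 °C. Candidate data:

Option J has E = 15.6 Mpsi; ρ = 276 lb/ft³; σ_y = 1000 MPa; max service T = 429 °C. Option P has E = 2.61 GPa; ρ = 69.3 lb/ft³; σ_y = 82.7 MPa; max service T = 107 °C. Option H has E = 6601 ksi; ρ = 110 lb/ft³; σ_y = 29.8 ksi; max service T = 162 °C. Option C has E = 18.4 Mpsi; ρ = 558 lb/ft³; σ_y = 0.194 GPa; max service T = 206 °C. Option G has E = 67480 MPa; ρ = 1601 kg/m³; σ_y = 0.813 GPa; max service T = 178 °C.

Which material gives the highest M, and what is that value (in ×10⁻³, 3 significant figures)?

Screen on constraints: σ_y ≥ 138 MPa; max service T ≥ 134 °C. Survivors: option J, option H, option C, option G.
In SI units:
  option J: E = 107.6 GPa, ρ = 4421 kg/m³
  option H: E = 45.51 GPa, ρ = 1762 kg/m³
  option C: E = 126.9 GPa, ρ = 8938 kg/m³
  option G: E = 67.48 GPa, ρ = 1601 kg/m³
  option G: M = 5.13×10⁻³
  option H: M = 3.83×10⁻³
  option J: M = 2.35×10⁻³
  option C: M = 1.26×10⁻³
Option G has the largest M.

option G, M = 5.13×10⁻³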